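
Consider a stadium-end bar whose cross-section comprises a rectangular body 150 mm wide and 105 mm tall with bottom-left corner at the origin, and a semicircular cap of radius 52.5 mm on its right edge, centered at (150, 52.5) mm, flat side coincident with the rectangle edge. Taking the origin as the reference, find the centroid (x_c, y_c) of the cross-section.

rectangular body: A = 150 × 105 = 15750.00, centroid at (75.00, 52.50).
semicircular end: A = ½π·52.5² = 4329.51, centroid at (172.28, 52.50).
ΣA = 20079.51 mm²
ΣAx_c = (15750.00)(75.00) + (4329.51)(172.28) = 1927144.86 mm³
ΣAy_c = (15750.00)(52.50) + (4329.51)(52.50) = 1054174.14 mm³
x_c = 1927144.86 / 20079.51 = 95.98 mm
y_c = 1054174.14 / 20079.51 = 52.50 mm

x_c = 95.98 mm, y_c = 52.50 mm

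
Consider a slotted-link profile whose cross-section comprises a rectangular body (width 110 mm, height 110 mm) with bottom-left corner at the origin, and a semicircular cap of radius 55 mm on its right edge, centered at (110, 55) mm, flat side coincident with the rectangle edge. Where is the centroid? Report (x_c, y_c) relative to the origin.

Part | A | x̄ᵢ | ȳᵢ | A·x̄ᵢ | A·ȳᵢ
rectangular body | 12100.00 | 55.00 | 55.00 | 665500.00 | 665500.00
semicircular end | 4751.66 | 133.34 | 55.00 | 633599.14 | 261341.24
Σ | 16851.66 |  |  | 1299099.14 | 926841.24
x_c = 1299099.14 / 16851.66 = 77.09 mm
y_c = 926841.24 / 16851.66 = 55.00 mm

x_c = 77.09 mm, y_c = 55.00 mm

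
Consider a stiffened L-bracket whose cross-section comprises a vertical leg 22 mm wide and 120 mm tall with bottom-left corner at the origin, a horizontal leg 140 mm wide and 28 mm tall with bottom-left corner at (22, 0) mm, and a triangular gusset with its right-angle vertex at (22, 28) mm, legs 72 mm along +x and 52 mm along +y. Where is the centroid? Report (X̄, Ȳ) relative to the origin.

Part | A | x̄ᵢ | ȳᵢ | A·x̄ᵢ | A·ȳᵢ
vertical leg | 2640.00 | 11.00 | 60.00 | 29040.00 | 158400.00
horizontal leg | 3920.00 | 92.00 | 14.00 | 360640.00 | 54880.00
gusset | 1872.00 | 46.00 | 45.33 | 86112.00 | 84864.00
Σ | 8432.00 |  |  | 475792.00 | 298144.00
X̄ = 475792.00 / 8432.00 = 56.43 mm
Ȳ = 298144.00 / 8432.00 = 35.36 mm

X̄ = 56.43 mm, Ȳ = 35.36 mm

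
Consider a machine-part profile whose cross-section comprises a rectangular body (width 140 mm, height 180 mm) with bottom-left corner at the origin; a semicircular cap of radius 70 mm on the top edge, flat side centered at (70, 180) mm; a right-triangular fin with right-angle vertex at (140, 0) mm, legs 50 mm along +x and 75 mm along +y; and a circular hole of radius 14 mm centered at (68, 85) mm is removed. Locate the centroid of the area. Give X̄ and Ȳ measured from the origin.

X̄ = 74.79 mm, Ȳ = 113.50 mm

Part | A | x̄ᵢ | ȳᵢ | A·x̄ᵢ | A·ȳᵢ
rectangular body | 25200.00 | 70.00 | 90.00 | 1764000.00 | 2268000.00
semicircular top | 7696.90 | 70.00 | 209.71 | 538783.14 | 1614109.03
triangular fin | 1875.00 | 156.67 | 25.00 | 293750.00 | 46875.00
hole | -615.75 | 68.00 | 85.00 | -41871.15 | -52338.93
Σ | 34156.15 |  |  | 2554661.99 | 3876645.09
X̄ = 2554661.99 / 34156.15 = 74.79 mm
Ȳ = 3876645.09 / 34156.15 = 113.50 mm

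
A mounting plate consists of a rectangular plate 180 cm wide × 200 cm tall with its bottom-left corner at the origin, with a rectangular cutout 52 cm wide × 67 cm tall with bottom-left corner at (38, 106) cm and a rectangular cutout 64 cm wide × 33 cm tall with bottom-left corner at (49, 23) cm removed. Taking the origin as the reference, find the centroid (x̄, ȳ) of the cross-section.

plate: A = 180 × 200 = 36000.00, centroid at (90.00, 100.00).
hole 1: A = −(52 × 67) = -3484.00, centroid at (64.00, 139.50).
hole 2: A = −(64 × 33) = -2112.00, centroid at (81.00, 39.50).
ΣA = 30404.00 cm²
ΣAx̄ = (36000.00)(90.00) + (-3484.00)(64.00) + (-2112.00)(81.00) = 2845952.00 cm³
ΣAȳ = (36000.00)(100.00) + (-3484.00)(139.50) + (-2112.00)(39.50) = 3030558.00 cm³
x̄ = 2845952.00 / 30404.00 = 93.60 cm
ȳ = 3030558.00 / 30404.00 = 99.68 cm

x̄ = 93.60 cm, ȳ = 99.68 cm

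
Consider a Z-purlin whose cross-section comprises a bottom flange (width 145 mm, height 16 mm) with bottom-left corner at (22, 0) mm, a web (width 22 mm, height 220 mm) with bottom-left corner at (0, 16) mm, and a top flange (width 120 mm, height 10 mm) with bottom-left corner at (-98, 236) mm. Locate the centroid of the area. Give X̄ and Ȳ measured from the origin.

bottom flange: A = 145 × 16 = 2320.00, centroid at (94.50, 8.00).
web: A = 22 × 220 = 4840.00, centroid at (11.00, 126.00).
top flange: A = 120 × 10 = 1200.00, centroid at (-38.00, 241.00).
ΣA = 8360.00 mm², ΣAX̄ = 226880.00 mm³, ΣAȲ = 917600.00 mm³.
X̄ = 226880.00/8360.00 = 27.14 mm; Ȳ = 917600.00/8360.00 = 109.76 mm.

X̄ = 27.14 mm, Ȳ = 109.76 mm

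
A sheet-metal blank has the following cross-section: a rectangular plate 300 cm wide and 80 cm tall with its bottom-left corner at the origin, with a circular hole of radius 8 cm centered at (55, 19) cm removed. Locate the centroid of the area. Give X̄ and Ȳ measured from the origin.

Part | A | x̄ᵢ | ȳᵢ | A·x̄ᵢ | A·ȳᵢ
plate | 24000.00 | 150.00 | 40.00 | 3600000.00 | 960000.00
hole | -201.06 | 55.00 | 19.00 | -11058.41 | -3820.18
Σ | 23798.94 |  |  | 3588941.59 | 956179.82
X̄ = 3588941.59 / 23798.94 = 150.80 cm
Ȳ = 956179.82 / 23798.94 = 40.18 cm

X̄ = 150.80 cm, Ȳ = 40.18 cm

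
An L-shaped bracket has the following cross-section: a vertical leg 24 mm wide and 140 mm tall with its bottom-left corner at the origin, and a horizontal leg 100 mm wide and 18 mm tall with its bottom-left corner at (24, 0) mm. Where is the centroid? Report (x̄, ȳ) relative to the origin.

x̄ = 33.63 mm, ȳ = 48.72 mm

Part | A | x̄ᵢ | ȳᵢ | A·x̄ᵢ | A·ȳᵢ
vertical leg | 3360.00 | 12.00 | 70.00 | 40320.00 | 235200.00
horizontal leg | 1800.00 | 74.00 | 9.00 | 133200.00 | 16200.00
Σ | 5160.00 |  |  | 173520.00 | 251400.00
x̄ = 173520.00 / 5160.00 = 33.63 mm
ȳ = 251400.00 / 5160.00 = 48.72 mm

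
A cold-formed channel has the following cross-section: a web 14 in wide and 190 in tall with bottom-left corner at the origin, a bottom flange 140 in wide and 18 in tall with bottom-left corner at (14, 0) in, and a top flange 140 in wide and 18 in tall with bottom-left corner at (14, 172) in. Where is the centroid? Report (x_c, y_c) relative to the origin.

x_c = 57.40 in, y_c = 95.00 in

web: A = 14 × 190 = 2660.00, centroid at (7.00, 95.00).
bottom flange: A = 140 × 18 = 2520.00, centroid at (84.00, 9.00).
top flange: A = 140 × 18 = 2520.00, centroid at (84.00, 181.00).
ΣA = 7700.00 in²
ΣAx_c = (2660.00)(7.00) + (2520.00)(84.00) + (2520.00)(84.00) = 441980.00 in³
ΣAy_c = (2660.00)(95.00) + (2520.00)(9.00) + (2520.00)(181.00) = 731500.00 in³
x_c = 441980.00 / 7700.00 = 57.40 in
y_c = 731500.00 / 7700.00 = 95.00 in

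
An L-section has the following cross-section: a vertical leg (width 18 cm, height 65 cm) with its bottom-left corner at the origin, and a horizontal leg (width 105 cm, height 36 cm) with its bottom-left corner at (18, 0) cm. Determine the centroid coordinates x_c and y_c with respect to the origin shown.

Part | A | x̄ᵢ | ȳᵢ | A·x̄ᵢ | A·ȳᵢ
vertical leg | 1170.00 | 9.00 | 32.50 | 10530.00 | 38025.00
horizontal leg | 3780.00 | 70.50 | 18.00 | 266490.00 | 68040.00
Σ | 4950.00 |  |  | 277020.00 | 106065.00
x_c = 277020.00 / 4950.00 = 55.96 cm
y_c = 106065.00 / 4950.00 = 21.43 cm

x_c = 55.96 cm, y_c = 21.43 cm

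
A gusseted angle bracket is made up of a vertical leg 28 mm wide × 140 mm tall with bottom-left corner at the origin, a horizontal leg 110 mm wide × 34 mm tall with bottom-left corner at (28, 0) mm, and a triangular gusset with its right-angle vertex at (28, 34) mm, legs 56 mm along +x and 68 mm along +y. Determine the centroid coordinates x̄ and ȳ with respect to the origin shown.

Part | A | x̄ᵢ | ȳᵢ | A·x̄ᵢ | A·ȳᵢ
vertical leg | 3920.00 | 14.00 | 70.00 | 54880.00 | 274400.00
horizontal leg | 3740.00 | 83.00 | 17.00 | 310420.00 | 63580.00
gusset | 1904.00 | 46.67 | 56.67 | 88853.33 | 107893.33
Σ | 9564.00 |  |  | 454153.33 | 445873.33
x̄ = 454153.33 / 9564.00 = 47.49 mm
ȳ = 445873.33 / 9564.00 = 46.62 mm

x̄ = 47.49 mm, ȳ = 46.62 mm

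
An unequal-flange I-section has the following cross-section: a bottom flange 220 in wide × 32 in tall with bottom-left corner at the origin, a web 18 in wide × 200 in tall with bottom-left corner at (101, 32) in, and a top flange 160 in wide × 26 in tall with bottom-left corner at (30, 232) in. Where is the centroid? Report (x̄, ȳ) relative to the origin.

Part | A | x̄ᵢ | ȳᵢ | A·x̄ᵢ | A·ȳᵢ
bottom flange | 7040.00 | 110.00 | 16.00 | 774400.00 | 112640.00
web | 3600.00 | 110.00 | 132.00 | 396000.00 | 475200.00
top flange | 4160.00 | 110.00 | 245.00 | 457600.00 | 1019200.00
Σ | 14800.00 |  |  | 1628000.00 | 1607040.00
x̄ = 1628000.00 / 14800.00 = 110.00 in
ȳ = 1607040.00 / 14800.00 = 108.58 in

x̄ = 110.00 in, ȳ = 108.58 in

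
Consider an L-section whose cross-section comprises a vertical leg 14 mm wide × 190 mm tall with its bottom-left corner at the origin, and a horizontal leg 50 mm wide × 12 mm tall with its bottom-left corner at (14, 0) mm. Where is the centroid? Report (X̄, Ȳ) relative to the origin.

vertical leg: A = 14 × 190 = 2660.00, centroid at (7.00, 95.00).
horizontal leg: A = 50 × 12 = 600.00, centroid at (39.00, 6.00).
ΣA = 3260.00 mm²
ΣAX̄ = (2660.00)(7.00) + (600.00)(39.00) = 42020.00 mm³
ΣAȲ = (2660.00)(95.00) + (600.00)(6.00) = 256300.00 mm³
X̄ = 42020.00 / 3260.00 = 12.89 mm
Ȳ = 256300.00 / 3260.00 = 78.62 mm

X̄ = 12.89 mm, Ȳ = 78.62 mm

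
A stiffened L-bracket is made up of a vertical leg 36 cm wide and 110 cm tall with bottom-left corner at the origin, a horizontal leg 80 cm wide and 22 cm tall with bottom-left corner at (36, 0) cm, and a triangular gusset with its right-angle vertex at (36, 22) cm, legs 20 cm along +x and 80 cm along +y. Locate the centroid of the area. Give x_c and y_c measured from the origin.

vertical leg: A = 36 × 110 = 3960.00, centroid at (18.00, 55.00).
horizontal leg: A = 80 × 22 = 1760.00, centroid at (76.00, 11.00).
gusset: A = ½·20·80 = 800.00, centroid at (42.67, 48.67).
ΣA = 6520.00 cm²
ΣAx_c = (3960.00)(18.00) + (1760.00)(76.00) + (800.00)(42.67) = 239173.33 cm³
ΣAy_c = (3960.00)(55.00) + (1760.00)(11.00) + (800.00)(48.67) = 276093.33 cm³
x_c = 239173.33 / 6520.00 = 36.68 cm
y_c = 276093.33 / 6520.00 = 42.35 cm

x_c = 36.68 cm, y_c = 42.35 cm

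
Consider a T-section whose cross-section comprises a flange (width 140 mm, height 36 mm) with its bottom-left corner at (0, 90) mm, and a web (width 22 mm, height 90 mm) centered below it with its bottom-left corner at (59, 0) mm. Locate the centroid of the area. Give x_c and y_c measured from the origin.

x_c = 70.00 mm, y_c = 90.23 mm

Part | A | x̄ᵢ | ȳᵢ | A·x̄ᵢ | A·ȳᵢ
web | 1980.00 | 70.00 | 45.00 | 138600.00 | 89100.00
flange | 5040.00 | 70.00 | 108.00 | 352800.00 | 544320.00
Σ | 7020.00 |  |  | 491400.00 | 633420.00
x_c = 491400.00 / 7020.00 = 70.00 mm
y_c = 633420.00 / 7020.00 = 90.23 mm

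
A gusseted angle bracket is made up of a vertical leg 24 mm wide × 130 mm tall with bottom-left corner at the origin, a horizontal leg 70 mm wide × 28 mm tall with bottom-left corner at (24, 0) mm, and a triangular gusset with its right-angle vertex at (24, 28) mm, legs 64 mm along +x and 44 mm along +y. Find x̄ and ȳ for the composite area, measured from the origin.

x̄ = 33.43 mm, ȳ = 44.75 mm

Part | A | x̄ᵢ | ȳᵢ | A·x̄ᵢ | A·ȳᵢ
vertical leg | 3120.00 | 12.00 | 65.00 | 37440.00 | 202800.00
horizontal leg | 1960.00 | 59.00 | 14.00 | 115640.00 | 27440.00
gusset | 1408.00 | 45.33 | 42.67 | 63829.33 | 60074.67
Σ | 6488.00 |  |  | 216909.33 | 290314.67
x̄ = 216909.33 / 6488.00 = 33.43 mm
ȳ = 290314.67 / 6488.00 = 44.75 mm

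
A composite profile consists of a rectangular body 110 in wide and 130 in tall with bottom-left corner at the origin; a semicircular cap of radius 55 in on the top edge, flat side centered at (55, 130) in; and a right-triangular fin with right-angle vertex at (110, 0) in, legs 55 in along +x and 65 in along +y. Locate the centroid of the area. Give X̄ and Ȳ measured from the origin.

Part | A | x̄ᵢ | ȳᵢ | A·x̄ᵢ | A·ȳᵢ
rectangular body | 14300.00 | 55.00 | 65.00 | 786500.00 | 929500.00
semicircular top | 4751.66 | 55.00 | 153.34 | 261341.24 | 728632.32
triangular fin | 1787.50 | 128.33 | 21.67 | 229395.83 | 38729.17
Σ | 20839.16 |  |  | 1277237.07 | 1696861.49
X̄ = 1277237.07 / 20839.16 = 61.29 in
Ȳ = 1696861.49 / 20839.16 = 81.43 in

X̄ = 61.29 in, Ȳ = 81.43 in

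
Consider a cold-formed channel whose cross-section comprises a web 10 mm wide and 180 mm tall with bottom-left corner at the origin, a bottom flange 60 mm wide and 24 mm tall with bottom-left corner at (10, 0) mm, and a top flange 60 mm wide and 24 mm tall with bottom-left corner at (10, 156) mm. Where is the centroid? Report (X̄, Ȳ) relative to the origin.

web: A = 10 × 180 = 1800.00, centroid at (5.00, 90.00).
bottom flange: A = 60 × 24 = 1440.00, centroid at (40.00, 12.00).
top flange: A = 60 × 24 = 1440.00, centroid at (40.00, 168.00).
ΣA = 4680.00 mm²
ΣAX̄ = (1800.00)(5.00) + (1440.00)(40.00) + (1440.00)(40.00) = 124200.00 mm³
ΣAȲ = (1800.00)(90.00) + (1440.00)(12.00) + (1440.00)(168.00) = 421200.00 mm³
X̄ = 124200.00 / 4680.00 = 26.54 mm
Ȳ = 421200.00 / 4680.00 = 90.00 mm

X̄ = 26.54 mm, Ȳ = 90.00 mm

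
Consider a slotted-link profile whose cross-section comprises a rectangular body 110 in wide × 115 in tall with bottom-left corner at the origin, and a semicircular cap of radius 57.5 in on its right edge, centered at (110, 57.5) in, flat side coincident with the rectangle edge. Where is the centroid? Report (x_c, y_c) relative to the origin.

x_c = 78.11 in, y_c = 57.50 in

rectangular body: A = 110 × 115 = 12650.00, centroid at (55.00, 57.50).
semicircular end: A = ½π·57.5² = 5193.45, centroid at (134.40, 57.50).
ΣA = 17843.45 in², ΣAx_c = 1393768.57 in³, ΣAy_c = 1025998.11 in³.
x_c = 1393768.57/17843.45 = 78.11 in; y_c = 1025998.11/17843.45 = 57.50 in.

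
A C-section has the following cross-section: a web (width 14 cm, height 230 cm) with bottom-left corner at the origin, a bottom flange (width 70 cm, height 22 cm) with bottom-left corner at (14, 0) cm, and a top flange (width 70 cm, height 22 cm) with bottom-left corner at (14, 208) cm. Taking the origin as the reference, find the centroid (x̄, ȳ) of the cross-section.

web: A = 14 × 230 = 3220.00, centroid at (7.00, 115.00).
bottom flange: A = 70 × 22 = 1540.00, centroid at (49.00, 11.00).
top flange: A = 70 × 22 = 1540.00, centroid at (49.00, 219.00).
ΣA = 6300.00 cm²
ΣAx̄ = (3220.00)(7.00) + (1540.00)(49.00) + (1540.00)(49.00) = 173460.00 cm³
ΣAȳ = (3220.00)(115.00) + (1540.00)(11.00) + (1540.00)(219.00) = 724500.00 cm³
x̄ = 173460.00 / 6300.00 = 27.53 cm
ȳ = 724500.00 / 6300.00 = 115.00 cm

x̄ = 27.53 cm, ȳ = 115.00 cm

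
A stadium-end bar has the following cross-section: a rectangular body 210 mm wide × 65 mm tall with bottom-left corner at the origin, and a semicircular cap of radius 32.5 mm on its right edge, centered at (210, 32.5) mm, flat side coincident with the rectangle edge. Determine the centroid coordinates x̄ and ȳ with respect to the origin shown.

x̄ = 117.87 mm, ȳ = 32.50 mm

Part | A | x̄ᵢ | ȳᵢ | A·x̄ᵢ | A·ȳᵢ
rectangular body | 13650.00 | 105.00 | 32.50 | 1433250.00 | 443625.00
semicircular end | 1659.15 | 223.79 | 32.50 | 371307.68 | 53922.49
Σ | 15309.15 |  |  | 1804557.68 | 497547.49
x̄ = 1804557.68 / 15309.15 = 117.87 mm
ȳ = 497547.49 / 15309.15 = 32.50 mm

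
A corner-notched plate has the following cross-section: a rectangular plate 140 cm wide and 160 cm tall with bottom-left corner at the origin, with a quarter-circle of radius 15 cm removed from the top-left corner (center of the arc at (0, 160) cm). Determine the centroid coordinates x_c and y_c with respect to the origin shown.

x_c = 70.51 cm, y_c = 79.41 cm

plate: A = 140 × 160 = 22400.00, centroid at (70.00, 80.00).
removed quarter-circle: A = −¼π·15² = -176.71, centroid at (6.37, 153.63).
ΣA = 22223.29 cm², ΣAx_c = 1566875.00 cm³, ΣAy_c = 1764850.67 cm³.
x_c = 1566875.00/22223.29 = 70.51 cm; y_c = 1764850.67/22223.29 = 79.41 cm.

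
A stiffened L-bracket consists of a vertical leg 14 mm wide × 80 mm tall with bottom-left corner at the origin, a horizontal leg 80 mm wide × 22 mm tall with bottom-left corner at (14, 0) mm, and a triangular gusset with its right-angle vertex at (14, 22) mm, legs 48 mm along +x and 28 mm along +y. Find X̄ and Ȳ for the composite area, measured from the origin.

vertical leg: A = 14 × 80 = 1120.00, centroid at (7.00, 40.00).
horizontal leg: A = 80 × 22 = 1760.00, centroid at (54.00, 11.00).
gusset: A = ½·48·28 = 672.00, centroid at (30.00, 31.33).
ΣA = 3552.00 mm²
ΣAX̄ = (1120.00)(7.00) + (1760.00)(54.00) + (672.00)(30.00) = 123040.00 mm³
ΣAȲ = (1120.00)(40.00) + (1760.00)(11.00) + (672.00)(31.33) = 85216.00 mm³
X̄ = 123040.00 / 3552.00 = 34.64 mm
Ȳ = 85216.00 / 3552.00 = 23.99 mm

X̄ = 34.64 mm, Ȳ = 23.99 mm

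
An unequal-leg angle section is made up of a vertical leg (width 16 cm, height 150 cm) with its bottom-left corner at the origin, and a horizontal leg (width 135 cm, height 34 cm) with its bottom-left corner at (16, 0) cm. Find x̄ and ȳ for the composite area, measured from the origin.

vertical leg: A = 16 × 150 = 2400.00, centroid at (8.00, 75.00).
horizontal leg: A = 135 × 34 = 4590.00, centroid at (83.50, 17.00).
ΣA = 6990.00 cm², ΣAx̄ = 402465.00 cm³, ΣAȳ = 258030.00 cm³.
x̄ = 402465.00/6990.00 = 57.58 cm; ȳ = 258030.00/6990.00 = 36.91 cm.

x̄ = 57.58 cm, ȳ = 36.91 cm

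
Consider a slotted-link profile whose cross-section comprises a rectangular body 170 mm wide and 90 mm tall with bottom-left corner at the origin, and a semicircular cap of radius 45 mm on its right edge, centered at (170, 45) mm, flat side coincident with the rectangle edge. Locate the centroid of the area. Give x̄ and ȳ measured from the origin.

Part | A | x̄ᵢ | ȳᵢ | A·x̄ᵢ | A·ȳᵢ
rectangular body | 15300.00 | 85.00 | 45.00 | 1300500.00 | 688500.00
semicircular end | 3180.86 | 189.10 | 45.00 | 601496.64 | 143138.82
Σ | 18480.86 |  |  | 1901996.64 | 831638.82
x̄ = 1901996.64 / 18480.86 = 102.92 mm
ȳ = 831638.82 / 18480.86 = 45.00 mm

x̄ = 102.92 mm, ȳ = 45.00 mm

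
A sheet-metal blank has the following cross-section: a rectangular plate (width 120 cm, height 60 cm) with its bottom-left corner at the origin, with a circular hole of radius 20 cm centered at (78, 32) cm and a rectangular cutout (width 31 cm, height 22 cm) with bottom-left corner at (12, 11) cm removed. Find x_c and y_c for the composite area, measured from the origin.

x_c = 59.91 cm, y_c = 30.56 cm

plate: A = 120 × 60 = 7200.00, centroid at (60.00, 30.00).
hole 1: A = −π·20² = -1256.64, centroid at (78.00, 32.00).
hole 2: A = −(31 × 22) = -682.00, centroid at (27.50, 22.00).
ΣA = 5261.36 cm²
ΣAx_c = (7200.00)(60.00) + (-1256.64)(78.00) + (-682.00)(27.50) = 315227.31 cm³
ΣAy_c = (7200.00)(30.00) + (-1256.64)(32.00) + (-682.00)(22.00) = 160783.61 cm³
x_c = 315227.31 / 5261.36 = 59.91 cm
y_c = 160783.61 / 5261.36 = 30.56 cm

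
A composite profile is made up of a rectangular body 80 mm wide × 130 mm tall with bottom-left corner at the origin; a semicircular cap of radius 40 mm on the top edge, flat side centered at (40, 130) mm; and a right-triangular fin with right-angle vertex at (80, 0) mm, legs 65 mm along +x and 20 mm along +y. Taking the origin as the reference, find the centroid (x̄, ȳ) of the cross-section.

rectangular body: A = 80 × 130 = 10400.00, centroid at (40.00, 65.00).
semicircular top: A = ½π·40² = 2513.27, centroid at (40.00, 146.98).
triangular fin: A = ½·65·20 = 650.00, centroid at (101.67, 6.67).
ΣA = 13563.27 mm², ΣAx̄ = 582614.30 mm³, ΣAȳ = 1049725.64 mm³.
x̄ = 582614.30/13563.27 = 42.96 mm; ȳ = 1049725.64/13563.27 = 77.39 mm.

x̄ = 42.96 mm, ȳ = 77.39 mm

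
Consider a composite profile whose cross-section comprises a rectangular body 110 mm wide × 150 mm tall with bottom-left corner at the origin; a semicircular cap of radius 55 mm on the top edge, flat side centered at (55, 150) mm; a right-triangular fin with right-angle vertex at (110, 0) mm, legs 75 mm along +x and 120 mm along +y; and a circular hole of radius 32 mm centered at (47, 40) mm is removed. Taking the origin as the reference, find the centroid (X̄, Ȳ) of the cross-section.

Part | A | x̄ᵢ | ȳᵢ | A·x̄ᵢ | A·ȳᵢ
rectangular body | 16500.00 | 55.00 | 75.00 | 907500.00 | 1237500.00
semicircular top | 4751.66 | 55.00 | 173.34 | 261341.24 | 823665.50
triangular fin | 4500.00 | 135.00 | 40.00 | 607500.00 | 180000.00
hole | -3216.99 | 47.00 | 40.00 | -151198.57 | -128679.64
Σ | 22534.67 |  |  | 1625142.67 | 2112485.86
X̄ = 1625142.67 / 22534.67 = 72.12 mm
Ȳ = 2112485.86 / 22534.67 = 93.74 mm

X̄ = 72.12 mm, Ȳ = 93.74 mm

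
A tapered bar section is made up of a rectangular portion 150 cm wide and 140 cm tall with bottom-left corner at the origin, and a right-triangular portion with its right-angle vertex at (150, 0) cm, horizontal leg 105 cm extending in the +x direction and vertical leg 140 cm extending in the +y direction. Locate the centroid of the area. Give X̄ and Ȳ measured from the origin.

Part | A | x̄ᵢ | ȳᵢ | A·x̄ᵢ | A·ȳᵢ
rectangular portion | 21000.00 | 75.00 | 70.00 | 1575000.00 | 1470000.00
triangular portion | 7350.00 | 185.00 | 46.67 | 1359750.00 | 343000.00
Σ | 28350.00 |  |  | 2934750.00 | 1813000.00
X̄ = 2934750.00 / 28350.00 = 103.52 cm
Ȳ = 1813000.00 / 28350.00 = 63.95 cm

X̄ = 103.52 cm, Ȳ = 63.95 cm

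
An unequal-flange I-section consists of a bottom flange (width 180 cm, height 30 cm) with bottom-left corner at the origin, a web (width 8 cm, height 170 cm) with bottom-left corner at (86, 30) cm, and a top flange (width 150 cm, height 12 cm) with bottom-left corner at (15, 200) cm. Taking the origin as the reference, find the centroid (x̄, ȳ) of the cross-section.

x̄ = 90.00 cm, ȳ = 71.05 cm

bottom flange: A = 180 × 30 = 5400.00, centroid at (90.00, 15.00).
web: A = 8 × 170 = 1360.00, centroid at (90.00, 115.00).
top flange: A = 150 × 12 = 1800.00, centroid at (90.00, 206.00).
ΣA = 8560.00 cm², ΣAx̄ = 770400.00 cm³, ΣAȳ = 608200.00 cm³.
x̄ = 770400.00/8560.00 = 90.00 cm; ȳ = 608200.00/8560.00 = 71.05 cm.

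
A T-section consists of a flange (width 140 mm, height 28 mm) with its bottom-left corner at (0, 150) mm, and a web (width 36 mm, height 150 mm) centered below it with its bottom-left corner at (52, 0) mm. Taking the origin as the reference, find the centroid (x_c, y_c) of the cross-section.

web: A = 36 × 150 = 5400.00, centroid at (70.00, 75.00).
flange: A = 140 × 28 = 3920.00, centroid at (70.00, 164.00).
ΣA = 9320.00 mm², ΣAx_c = 652400.00 mm³, ΣAy_c = 1047880.00 mm³.
x_c = 652400.00/9320.00 = 70.00 mm; y_c = 1047880.00/9320.00 = 112.43 mm.

x_c = 70.00 mm, y_c = 112.43 mm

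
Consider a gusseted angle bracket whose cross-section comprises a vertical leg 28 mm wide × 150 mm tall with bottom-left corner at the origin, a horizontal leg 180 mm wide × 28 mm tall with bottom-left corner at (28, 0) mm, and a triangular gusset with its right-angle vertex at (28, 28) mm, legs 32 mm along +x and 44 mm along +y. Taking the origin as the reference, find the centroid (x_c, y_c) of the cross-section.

vertical leg: A = 28 × 150 = 4200.00, centroid at (14.00, 75.00).
horizontal leg: A = 180 × 28 = 5040.00, centroid at (118.00, 14.00).
gusset: A = ½·32·44 = 704.00, centroid at (38.67, 42.67).
ΣA = 9944.00 mm²
ΣAx_c = (4200.00)(14.00) + (5040.00)(118.00) + (704.00)(38.67) = 680741.33 mm³
ΣAy_c = (4200.00)(75.00) + (5040.00)(14.00) + (704.00)(42.67) = 415597.33 mm³
x_c = 680741.33 / 9944.00 = 68.46 mm
y_c = 415597.33 / 9944.00 = 41.79 mm

x_c = 68.46 mm, y_c = 41.79 mm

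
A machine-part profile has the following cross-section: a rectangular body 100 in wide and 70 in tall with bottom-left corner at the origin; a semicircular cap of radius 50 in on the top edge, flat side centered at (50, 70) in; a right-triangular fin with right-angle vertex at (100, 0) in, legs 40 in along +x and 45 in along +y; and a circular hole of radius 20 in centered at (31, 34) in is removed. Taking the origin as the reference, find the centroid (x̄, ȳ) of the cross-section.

x̄ = 57.65 in, ȳ = 54.30 in

rectangular body: A = 100 × 70 = 7000.00, centroid at (50.00, 35.00).
semicircular top: A = ½π·50² = 3926.99, centroid at (50.00, 91.22).
triangular fin: A = ½·40·45 = 900.00, centroid at (113.33, 15.00).
hole: A = −π·20² = -1256.64, centroid at (31.00, 34.00).
ΣA = 10570.35 in²
ΣAx̄ = (7000.00)(50.00) + (3926.99)(50.00) + (900.00)(113.33) + (-1256.64)(31.00) = 609393.79 in³
ΣAȳ = (7000.00)(35.00) + (3926.99)(91.22) + (900.00)(15.00) + (-1256.64)(34.00) = 573997.03 in³
x̄ = 609393.79 / 10570.35 = 57.65 in
ȳ = 573997.03 / 10570.35 = 54.30 in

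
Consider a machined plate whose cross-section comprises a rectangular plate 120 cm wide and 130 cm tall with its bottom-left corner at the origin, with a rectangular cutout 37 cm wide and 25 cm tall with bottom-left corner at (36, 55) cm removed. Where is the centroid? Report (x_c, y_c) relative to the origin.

plate: A = 120 × 130 = 15600.00, centroid at (60.00, 65.00).
hole: A = −(37 × 25) = -925.00, centroid at (54.50, 67.50).
ΣA = 14675.00 cm², ΣAx_c = 885587.50 cm³, ΣAy_c = 951562.50 cm³.
x_c = 885587.50/14675.00 = 60.35 cm; y_c = 951562.50/14675.00 = 64.84 cm.

x_c = 60.35 cm, y_c = 64.84 cm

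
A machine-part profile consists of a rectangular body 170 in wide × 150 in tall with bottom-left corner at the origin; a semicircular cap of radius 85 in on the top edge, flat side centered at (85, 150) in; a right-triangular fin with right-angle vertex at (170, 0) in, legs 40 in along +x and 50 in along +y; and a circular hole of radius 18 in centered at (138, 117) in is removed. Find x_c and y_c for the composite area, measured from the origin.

x_c = 86.21 in, y_c = 106.48 in

rectangular body: A = 170 × 150 = 25500.00, centroid at (85.00, 75.00).
semicircular top: A = ½π·85² = 11349.00, centroid at (85.00, 186.08).
triangular fin: A = ½·40·50 = 1000.00, centroid at (183.33, 16.67).
hole: A = −π·18² = -1017.88, centroid at (138.00, 117.00).
ΣA = 36831.13 in², ΣAx_c = 3175031.74 in³, ΣAy_c = 3921842.36 in³.
x_c = 3175031.74/36831.13 = 86.21 in; y_c = 3921842.36/36831.13 = 106.48 in.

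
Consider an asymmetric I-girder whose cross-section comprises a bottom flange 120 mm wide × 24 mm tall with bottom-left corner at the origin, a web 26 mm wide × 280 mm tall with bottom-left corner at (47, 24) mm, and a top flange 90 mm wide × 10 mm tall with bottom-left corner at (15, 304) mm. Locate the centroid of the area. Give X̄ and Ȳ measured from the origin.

bottom flange: A = 120 × 24 = 2880.00, centroid at (60.00, 12.00).
web: A = 26 × 280 = 7280.00, centroid at (60.00, 164.00).
top flange: A = 90 × 10 = 900.00, centroid at (60.00, 309.00).
ΣA = 11060.00 mm², ΣAX̄ = 663600.00 mm³, ΣAȲ = 1506580.00 mm³.
X̄ = 663600.00/11060.00 = 60.00 mm; Ȳ = 1506580.00/11060.00 = 136.22 mm.

X̄ = 60.00 mm, Ȳ = 136.22 mm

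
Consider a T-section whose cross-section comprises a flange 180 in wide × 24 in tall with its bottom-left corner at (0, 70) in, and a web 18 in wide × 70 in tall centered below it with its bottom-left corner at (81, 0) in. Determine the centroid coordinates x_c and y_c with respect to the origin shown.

web: A = 18 × 70 = 1260.00, centroid at (90.00, 35.00).
flange: A = 180 × 24 = 4320.00, centroid at (90.00, 82.00).
ΣA = 5580.00 in²
ΣAx_c = (1260.00)(90.00) + (4320.00)(90.00) = 502200.00 in³
ΣAy_c = (1260.00)(35.00) + (4320.00)(82.00) = 398340.00 in³
x_c = 502200.00 / 5580.00 = 90.00 in
y_c = 398340.00 / 5580.00 = 71.39 in

x_c = 90.00 in, y_c = 71.39 in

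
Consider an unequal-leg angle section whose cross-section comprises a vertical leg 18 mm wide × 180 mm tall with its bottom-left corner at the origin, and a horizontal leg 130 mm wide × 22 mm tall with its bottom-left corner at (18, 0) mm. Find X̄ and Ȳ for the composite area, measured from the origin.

vertical leg: A = 18 × 180 = 3240.00, centroid at (9.00, 90.00).
horizontal leg: A = 130 × 22 = 2860.00, centroid at (83.00, 11.00).
ΣA = 6100.00 mm², ΣAX̄ = 266540.00 mm³, ΣAȲ = 323060.00 mm³.
X̄ = 266540.00/6100.00 = 43.70 mm; Ȳ = 323060.00/6100.00 = 52.96 mm.

X̄ = 43.70 mm, Ȳ = 52.96 mm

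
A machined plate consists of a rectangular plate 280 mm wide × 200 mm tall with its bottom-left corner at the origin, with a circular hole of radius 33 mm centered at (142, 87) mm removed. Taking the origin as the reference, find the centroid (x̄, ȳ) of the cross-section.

Part | A | x̄ᵢ | ȳᵢ | A·x̄ᵢ | A·ȳᵢ
plate | 56000.00 | 140.00 | 100.00 | 7840000.00 | 5600000.00
hole | -3421.19 | 142.00 | 87.00 | -485809.60 | -297643.91
Σ | 52578.81 |  |  | 7354190.40 | 5302356.09
x̄ = 7354190.40 / 52578.81 = 139.87 mm
ȳ = 5302356.09 / 52578.81 = 100.85 mm

x̄ = 139.87 mm, ȳ = 100.85 mm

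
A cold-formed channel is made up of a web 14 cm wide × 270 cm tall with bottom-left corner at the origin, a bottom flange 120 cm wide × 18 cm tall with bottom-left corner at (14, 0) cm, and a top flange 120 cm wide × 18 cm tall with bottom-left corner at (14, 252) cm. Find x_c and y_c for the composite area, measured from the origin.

x_c = 42.73 cm, y_c = 135.00 cm

web: A = 14 × 270 = 3780.00, centroid at (7.00, 135.00).
bottom flange: A = 120 × 18 = 2160.00, centroid at (74.00, 9.00).
top flange: A = 120 × 18 = 2160.00, centroid at (74.00, 261.00).
ΣA = 8100.00 cm²
ΣAx_c = (3780.00)(7.00) + (2160.00)(74.00) + (2160.00)(74.00) = 346140.00 cm³
ΣAy_c = (3780.00)(135.00) + (2160.00)(9.00) + (2160.00)(261.00) = 1093500.00 cm³
x_c = 346140.00 / 8100.00 = 42.73 cm
y_c = 1093500.00 / 8100.00 = 135.00 cm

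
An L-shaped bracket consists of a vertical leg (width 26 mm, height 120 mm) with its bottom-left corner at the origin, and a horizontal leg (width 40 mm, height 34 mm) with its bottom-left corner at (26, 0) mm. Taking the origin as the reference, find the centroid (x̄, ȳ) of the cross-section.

Part | A | x̄ᵢ | ȳᵢ | A·x̄ᵢ | A·ȳᵢ
vertical leg | 3120.00 | 13.00 | 60.00 | 40560.00 | 187200.00
horizontal leg | 1360.00 | 46.00 | 17.00 | 62560.00 | 23120.00
Σ | 4480.00 |  |  | 103120.00 | 210320.00
x̄ = 103120.00 / 4480.00 = 23.02 mm
ȳ = 210320.00 / 4480.00 = 46.95 mm

x̄ = 23.02 mm, ȳ = 46.95 mm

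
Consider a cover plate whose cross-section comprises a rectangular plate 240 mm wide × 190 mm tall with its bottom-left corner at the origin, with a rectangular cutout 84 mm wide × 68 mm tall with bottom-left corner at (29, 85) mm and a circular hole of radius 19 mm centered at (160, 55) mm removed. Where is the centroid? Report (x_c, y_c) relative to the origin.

Part | A | x̄ᵢ | ȳᵢ | A·x̄ᵢ | A·ȳᵢ
plate | 45600.00 | 120.00 | 95.00 | 5472000.00 | 4332000.00
hole 1 | -5712.00 | 71.00 | 119.00 | -405552.00 | -679728.00
hole 2 | -1134.11 | 160.00 | 55.00 | -181458.39 | -62376.32
Σ | 38753.89 |  |  | 4884989.61 | 3589895.68
x_c = 4884989.61 / 38753.89 = 126.05 mm
y_c = 3589895.68 / 38753.89 = 92.63 mm

x_c = 126.05 mm, y_c = 92.63 mm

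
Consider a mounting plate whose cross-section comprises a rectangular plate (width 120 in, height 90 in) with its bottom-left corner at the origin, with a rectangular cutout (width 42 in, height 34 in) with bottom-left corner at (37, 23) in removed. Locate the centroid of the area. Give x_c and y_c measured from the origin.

plate: A = 120 × 90 = 10800.00, centroid at (60.00, 45.00).
hole: A = −(42 × 34) = -1428.00, centroid at (58.00, 40.00).
ΣA = 9372.00 in², ΣAx_c = 565176.00 in³, ΣAy_c = 428880.00 in³.
x_c = 565176.00/9372.00 = 60.30 in; y_c = 428880.00/9372.00 = 45.76 in.

x_c = 60.30 in, y_c = 45.76 in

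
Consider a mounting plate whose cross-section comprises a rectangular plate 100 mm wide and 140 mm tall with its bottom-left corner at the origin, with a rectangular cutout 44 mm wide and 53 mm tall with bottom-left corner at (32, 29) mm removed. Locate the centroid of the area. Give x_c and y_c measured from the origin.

x_c = 49.20 mm, y_c = 72.90 mm

plate: A = 100 × 140 = 14000.00, centroid at (50.00, 70.00).
hole: A = −(44 × 53) = -2332.00, centroid at (54.00, 55.50).
ΣA = 11668.00 mm²
ΣAx_c = (14000.00)(50.00) + (-2332.00)(54.00) = 574072.00 mm³
ΣAy_c = (14000.00)(70.00) + (-2332.00)(55.50) = 850574.00 mm³
x_c = 574072.00 / 11668.00 = 49.20 mm
y_c = 850574.00 / 11668.00 = 72.90 mm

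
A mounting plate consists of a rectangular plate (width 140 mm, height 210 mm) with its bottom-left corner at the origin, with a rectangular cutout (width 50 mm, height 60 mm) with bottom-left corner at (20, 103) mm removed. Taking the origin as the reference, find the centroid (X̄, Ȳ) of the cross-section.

X̄ = 72.84 mm, Ȳ = 101.82 mm

plate: A = 140 × 210 = 29400.00, centroid at (70.00, 105.00).
hole: A = −(50 × 60) = -3000.00, centroid at (45.00, 133.00).
ΣA = 26400.00 mm²
ΣAX̄ = (29400.00)(70.00) + (-3000.00)(45.00) = 1923000.00 mm³
ΣAȲ = (29400.00)(105.00) + (-3000.00)(133.00) = 2688000.00 mm³
X̄ = 1923000.00 / 26400.00 = 72.84 mm
Ȳ = 2688000.00 / 26400.00 = 101.82 mm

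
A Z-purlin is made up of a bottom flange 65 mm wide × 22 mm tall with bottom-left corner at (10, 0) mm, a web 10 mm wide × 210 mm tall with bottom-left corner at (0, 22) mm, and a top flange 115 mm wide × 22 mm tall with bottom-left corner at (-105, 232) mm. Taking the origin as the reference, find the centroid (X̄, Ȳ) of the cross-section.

X̄ = -8.07 mm, Ȳ = 148.06 mm

bottom flange: A = 65 × 22 = 1430.00, centroid at (42.50, 11.00).
web: A = 10 × 210 = 2100.00, centroid at (5.00, 127.00).
top flange: A = 115 × 22 = 2530.00, centroid at (-47.50, 243.00).
ΣA = 6060.00 mm², ΣAX̄ = -48900.00 mm³, ΣAȲ = 897220.00 mm³.
X̄ = -48900.00/6060.00 = -8.07 mm; Ȳ = 897220.00/6060.00 = 148.06 mm.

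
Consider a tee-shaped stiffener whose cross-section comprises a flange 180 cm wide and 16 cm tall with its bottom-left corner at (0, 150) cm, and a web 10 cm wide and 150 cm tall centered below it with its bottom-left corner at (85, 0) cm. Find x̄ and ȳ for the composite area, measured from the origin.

x̄ = 90.00 cm, ȳ = 129.58 cm

web: A = 10 × 150 = 1500.00, centroid at (90.00, 75.00).
flange: A = 180 × 16 = 2880.00, centroid at (90.00, 158.00).
ΣA = 4380.00 cm², ΣAx̄ = 394200.00 cm³, ΣAȳ = 567540.00 cm³.
x̄ = 394200.00/4380.00 = 90.00 cm; ȳ = 567540.00/4380.00 = 129.58 cm.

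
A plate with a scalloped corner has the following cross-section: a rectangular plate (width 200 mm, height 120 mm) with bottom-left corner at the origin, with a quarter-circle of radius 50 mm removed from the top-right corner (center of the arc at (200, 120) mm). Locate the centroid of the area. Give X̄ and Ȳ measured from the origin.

X̄ = 92.98 mm, Ȳ = 56.54 mm

plate: A = 200 × 120 = 24000.00, centroid at (100.00, 60.00).
removed quarter-circle: A = −¼π·50² = -1963.50, centroid at (178.78, 98.78).
ΣA = 22036.50 mm², ΣAX̄ = 2048967.58 mm³, ΣAȲ = 1246047.22 mm³.
X̄ = 2048967.58/22036.50 = 92.98 mm; Ȳ = 1246047.22/22036.50 = 56.54 mm.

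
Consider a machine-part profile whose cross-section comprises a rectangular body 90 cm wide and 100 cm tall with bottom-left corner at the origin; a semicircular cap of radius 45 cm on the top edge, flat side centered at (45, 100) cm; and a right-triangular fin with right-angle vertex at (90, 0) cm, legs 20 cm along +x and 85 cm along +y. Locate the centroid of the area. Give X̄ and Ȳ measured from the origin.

X̄ = 48.37 cm, Ȳ = 65.45 cm

Part | A | x̄ᵢ | ȳᵢ | A·x̄ᵢ | A·ȳᵢ
rectangular body | 9000.00 | 45.00 | 50.00 | 405000.00 | 450000.00
semicircular top | 3180.86 | 45.00 | 119.10 | 143138.82 | 378836.26
triangular fin | 850.00 | 96.67 | 28.33 | 82166.67 | 24083.33
Σ | 13030.86 |  |  | 630305.48 | 852919.59
X̄ = 630305.48 / 13030.86 = 48.37 cm
Ȳ = 852919.59 / 13030.86 = 65.45 cm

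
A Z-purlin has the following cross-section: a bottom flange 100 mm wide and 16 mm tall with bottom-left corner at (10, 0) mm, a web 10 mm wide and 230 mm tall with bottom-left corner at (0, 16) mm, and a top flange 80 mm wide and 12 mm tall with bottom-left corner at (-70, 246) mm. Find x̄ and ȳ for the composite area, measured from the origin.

Part | A | x̄ᵢ | ȳᵢ | A·x̄ᵢ | A·ȳᵢ
bottom flange | 1600.00 | 60.00 | 8.00 | 96000.00 | 12800.00
web | 2300.00 | 5.00 | 131.00 | 11500.00 | 301300.00
top flange | 960.00 | -30.00 | 252.00 | -28800.00 | 241920.00
Σ | 4860.00 |  |  | 78700.00 | 556020.00
x̄ = 78700.00 / 4860.00 = 16.19 mm
ȳ = 556020.00 / 4860.00 = 114.41 mm

x̄ = 16.19 mm, ȳ = 114.41 mm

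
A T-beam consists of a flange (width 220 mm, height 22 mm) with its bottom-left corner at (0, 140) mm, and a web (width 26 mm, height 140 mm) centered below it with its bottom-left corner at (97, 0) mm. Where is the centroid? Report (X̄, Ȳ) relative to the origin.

web: A = 26 × 140 = 3640.00, centroid at (110.00, 70.00).
flange: A = 220 × 22 = 4840.00, centroid at (110.00, 151.00).
ΣA = 8480.00 mm²
ΣAX̄ = (3640.00)(110.00) + (4840.00)(110.00) = 932800.00 mm³
ΣAȲ = (3640.00)(70.00) + (4840.00)(151.00) = 985640.00 mm³
X̄ = 932800.00 / 8480.00 = 110.00 mm
Ȳ = 985640.00 / 8480.00 = 116.23 mm

X̄ = 110.00 mm, Ȳ = 116.23 mm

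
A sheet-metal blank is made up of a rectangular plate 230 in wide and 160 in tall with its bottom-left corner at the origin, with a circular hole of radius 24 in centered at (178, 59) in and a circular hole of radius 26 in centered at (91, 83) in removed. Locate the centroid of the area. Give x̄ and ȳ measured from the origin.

plate: A = 230 × 160 = 36800.00, centroid at (115.00, 80.00).
hole 1: A = −π·24² = -1809.56, centroid at (178.00, 59.00).
hole 2: A = −π·26² = -2123.72, centroid at (91.00, 83.00).
ΣA = 32866.73 in²
ΣAx̄ = (36800.00)(115.00) + (-1809.56)(178.00) + (-2123.72)(91.00) = 3716640.57 in³
ΣAȳ = (36800.00)(80.00) + (-1809.56)(59.00) + (-2123.72)(83.00) = 2660967.63 in³
x̄ = 3716640.57 / 32866.73 = 113.08 in
ȳ = 2660967.63 / 32866.73 = 80.96 in

x̄ = 113.08 in, ȳ = 80.96 in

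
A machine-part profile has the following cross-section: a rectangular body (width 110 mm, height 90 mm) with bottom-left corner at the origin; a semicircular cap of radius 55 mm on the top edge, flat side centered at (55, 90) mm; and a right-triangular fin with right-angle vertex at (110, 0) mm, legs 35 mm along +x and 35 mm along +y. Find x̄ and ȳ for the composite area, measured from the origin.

x̄ = 57.68 mm, ȳ = 64.94 mm

rectangular body: A = 110 × 90 = 9900.00, centroid at (55.00, 45.00).
semicircular top: A = ½π·55² = 4751.66, centroid at (55.00, 113.34).
triangular fin: A = ½·35·35 = 612.50, centroid at (121.67, 11.67).
ΣA = 15264.16 mm²
ΣAx̄ = (9900.00)(55.00) + (4751.66)(55.00) + (612.50)(121.67) = 880362.07 mm³
ΣAȳ = (9900.00)(45.00) + (4751.66)(113.34) + (612.50)(11.67) = 991211.80 mm³
x̄ = 880362.07 / 15264.16 = 57.68 mm
ȳ = 991211.80 / 15264.16 = 64.94 mm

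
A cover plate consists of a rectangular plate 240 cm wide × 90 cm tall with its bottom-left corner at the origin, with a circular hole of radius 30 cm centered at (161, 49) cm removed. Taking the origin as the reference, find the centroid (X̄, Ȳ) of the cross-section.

X̄ = 113.82 cm, Ȳ = 44.40 cm

plate: A = 240 × 90 = 21600.00, centroid at (120.00, 45.00).
hole: A = −π·30² = -2827.43, centroid at (161.00, 49.00).
ΣA = 18772.57 cm², ΣAX̄ = 2136783.22 cm³, ΣAȲ = 833455.76 cm³.
X̄ = 2136783.22/18772.57 = 113.82 cm; Ȳ = 833455.76/18772.57 = 44.40 cm.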